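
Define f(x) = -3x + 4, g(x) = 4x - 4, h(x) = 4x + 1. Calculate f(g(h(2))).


-92


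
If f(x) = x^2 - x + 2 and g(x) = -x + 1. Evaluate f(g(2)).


g(2) = -1
f(-1) = 1*(-1)^2 - 1*(-1) + 2 = 4

4


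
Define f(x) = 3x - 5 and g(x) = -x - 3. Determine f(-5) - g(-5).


f(-5) = -20
g(-5) = 2
Difference = -22

-22


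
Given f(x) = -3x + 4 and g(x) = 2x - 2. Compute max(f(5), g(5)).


f(5) = -11
g(5) = 8
max = 8

8


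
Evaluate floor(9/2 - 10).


-6


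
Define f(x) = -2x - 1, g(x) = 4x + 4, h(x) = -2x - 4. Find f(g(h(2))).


h(2) = -8
g(-8) = -28
f(-28) = 55

55


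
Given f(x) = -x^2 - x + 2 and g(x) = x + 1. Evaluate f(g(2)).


g(2) = 3
f(3) = (-1)*(3)^2 - 1*(3) + 2 = -10

-10


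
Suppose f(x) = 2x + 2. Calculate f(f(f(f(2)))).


f(2) = 6
f(6) = 14
f(14) = 30
f(30) = 62

62


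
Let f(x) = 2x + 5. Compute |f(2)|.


f(2) = 9
|9| = 9

9


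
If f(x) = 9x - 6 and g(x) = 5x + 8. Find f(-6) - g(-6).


f(-6) = -60
g(-6) = -22
Difference = -38

-38


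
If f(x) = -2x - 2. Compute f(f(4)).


f(4) = -10
f(-10) = 18

18


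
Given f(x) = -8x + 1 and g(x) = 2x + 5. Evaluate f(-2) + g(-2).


f(-2) = 17
g(-2) = 1
Sum = 18

18


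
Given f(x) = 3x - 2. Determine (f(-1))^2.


f(-1) = -5
(-5)^2 = 25

25


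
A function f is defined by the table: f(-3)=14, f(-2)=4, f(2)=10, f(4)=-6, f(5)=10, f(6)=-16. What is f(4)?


-6


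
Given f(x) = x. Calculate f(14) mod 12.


f(14) = 14
14 mod 12 = 2

2


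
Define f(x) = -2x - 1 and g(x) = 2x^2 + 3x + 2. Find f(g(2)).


g(2) = 16
f(16) = -33

-33


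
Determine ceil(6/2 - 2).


6/2 = 3
3 - 2 = 1
ceil(1) = 1

1


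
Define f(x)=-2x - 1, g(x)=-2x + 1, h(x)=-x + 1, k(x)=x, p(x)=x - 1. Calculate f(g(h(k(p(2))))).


p(2) = 1
k(1) = 1
h(1) = 0
g(0) = 1
f(1) = -3

-3


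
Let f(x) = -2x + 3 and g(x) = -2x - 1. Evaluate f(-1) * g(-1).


f(-1) = 5
g(-1) = 1
Product = 5

5


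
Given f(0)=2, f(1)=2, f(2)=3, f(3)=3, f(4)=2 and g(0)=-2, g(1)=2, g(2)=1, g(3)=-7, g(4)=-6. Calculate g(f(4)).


f(4) = 2
g(2) = 1

1


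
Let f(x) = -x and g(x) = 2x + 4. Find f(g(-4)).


g(-4) = -4
f(-4) = 4

4


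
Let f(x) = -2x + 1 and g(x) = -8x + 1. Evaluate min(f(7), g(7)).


f(7) = -13
g(7) = -55
min = -55

-55


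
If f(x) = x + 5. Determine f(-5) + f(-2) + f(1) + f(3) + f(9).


f(-5) = 0
f(-2) = 3
f(1) = 6
f(3) = 8
f(9) = 14
Sum = 31

31


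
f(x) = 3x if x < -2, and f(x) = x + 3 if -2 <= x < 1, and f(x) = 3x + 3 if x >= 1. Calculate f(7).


7 satisfies x >= 1
f(7) = 24

24


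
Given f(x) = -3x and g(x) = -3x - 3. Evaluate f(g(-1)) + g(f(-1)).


f(g(-1)) = 0
g(f(-1)) = -12
Sum = -12

-12


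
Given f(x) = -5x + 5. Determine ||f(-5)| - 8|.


f(-5) = 30
|30| = 30
|30 - 8| = 22

22


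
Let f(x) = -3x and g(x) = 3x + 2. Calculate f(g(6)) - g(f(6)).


f(g(6)) = -60
g(f(6)) = -52
Difference = -8

-8


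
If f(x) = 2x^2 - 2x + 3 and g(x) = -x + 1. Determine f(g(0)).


3


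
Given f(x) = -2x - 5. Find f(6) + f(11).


f(6) = -17
f(11) = -27
Sum = -44

-44


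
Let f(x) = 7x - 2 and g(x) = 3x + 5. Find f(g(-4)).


g(-4) = -7
f(-7) = -51

-51


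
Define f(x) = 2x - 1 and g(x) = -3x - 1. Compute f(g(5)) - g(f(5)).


f(g(5)) = -33
g(f(5)) = -28
Difference = -5

-5


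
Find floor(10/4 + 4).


10/4 = 2.5
2.5 + 4 = 6.5
floor(6.5) = 6

6


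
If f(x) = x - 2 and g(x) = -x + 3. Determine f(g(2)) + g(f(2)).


f(g(2)) = -1
g(f(2)) = 3
Sum = 2

2


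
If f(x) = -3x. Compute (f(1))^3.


f(1) = -3
(-3)^3 = -27

-27


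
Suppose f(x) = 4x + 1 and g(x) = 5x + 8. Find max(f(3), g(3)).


f(3) = 13
g(3) = 23
max = 23

23


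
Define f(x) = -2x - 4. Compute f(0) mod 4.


f(0) = -4
-4 mod 4 = 0

0


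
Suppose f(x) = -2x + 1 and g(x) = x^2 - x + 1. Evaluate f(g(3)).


g(3) = 7
f(7) = -13

-13


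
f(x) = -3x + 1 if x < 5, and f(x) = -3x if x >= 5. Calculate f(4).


4 satisfies x < 5
f(4) = -11

-11


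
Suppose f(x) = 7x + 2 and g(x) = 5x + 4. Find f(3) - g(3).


f(3) = 23
g(3) = 19
Difference = 4

4


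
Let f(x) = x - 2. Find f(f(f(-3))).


-9


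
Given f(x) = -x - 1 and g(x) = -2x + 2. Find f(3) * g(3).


f(3) = -4
g(3) = -4
Product = 16

16


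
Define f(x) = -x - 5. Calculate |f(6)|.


f(6) = -11
|-11| = 11

11


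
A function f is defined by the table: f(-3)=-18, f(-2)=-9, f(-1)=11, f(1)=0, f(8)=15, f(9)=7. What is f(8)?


Reading from the table at x = 8

15


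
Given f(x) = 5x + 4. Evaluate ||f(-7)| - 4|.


f(-7) = -31
|-31| = 31
|31 - 4| = 27

27


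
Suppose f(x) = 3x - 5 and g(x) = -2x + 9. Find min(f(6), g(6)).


f(6) = 13
g(6) = -3
min = -3

-3


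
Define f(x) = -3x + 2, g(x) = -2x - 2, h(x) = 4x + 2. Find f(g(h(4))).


h(4) = 18
g(18) = -38
f(-38) = 116

116


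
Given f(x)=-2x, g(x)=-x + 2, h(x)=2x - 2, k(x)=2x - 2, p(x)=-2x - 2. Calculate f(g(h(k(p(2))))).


p(2) = -6
k(-6) = -14
h(-14) = -30
g(-30) = 32
f(32) = -64

-64


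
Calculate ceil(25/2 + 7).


25/2 = 12.5
12.5 + 7 = 19.5
ceil(19.5) = 20

20


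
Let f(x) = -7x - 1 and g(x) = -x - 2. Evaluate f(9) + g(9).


f(9) = -64
g(9) = -11
Sum = -75

-75


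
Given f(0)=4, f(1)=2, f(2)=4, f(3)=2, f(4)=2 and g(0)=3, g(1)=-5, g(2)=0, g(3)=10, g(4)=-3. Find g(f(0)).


f(0) = 4
g(4) = -3

-3


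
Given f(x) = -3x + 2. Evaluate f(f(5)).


41


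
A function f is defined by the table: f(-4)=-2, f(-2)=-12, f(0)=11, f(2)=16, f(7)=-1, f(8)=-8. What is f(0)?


Reading from the table at x = 0

11


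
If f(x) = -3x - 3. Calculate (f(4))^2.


225


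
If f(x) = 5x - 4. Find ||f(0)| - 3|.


1


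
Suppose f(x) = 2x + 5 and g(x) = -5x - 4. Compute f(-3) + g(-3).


f(-3) = -1
g(-3) = 11
Sum = 10

10


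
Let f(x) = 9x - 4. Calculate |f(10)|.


f(10) = 86
|86| = 86

86


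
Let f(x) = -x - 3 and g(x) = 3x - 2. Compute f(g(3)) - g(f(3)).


f(g(3)) = -10
g(f(3)) = -20
Difference = 10

10


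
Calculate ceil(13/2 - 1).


6


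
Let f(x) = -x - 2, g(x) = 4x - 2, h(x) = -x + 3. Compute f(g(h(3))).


h(3) = 0
g(0) = -2
f(-2) = 0

0


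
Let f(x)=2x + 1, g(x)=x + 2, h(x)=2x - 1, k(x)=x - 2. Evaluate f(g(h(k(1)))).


k(1) = -1
h(-1) = -3
g(-3) = -1
f(-1) = -1

-1


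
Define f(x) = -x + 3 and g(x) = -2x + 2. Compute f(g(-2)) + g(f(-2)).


f(g(-2)) = -3
g(f(-2)) = -8
Sum = -11

-11


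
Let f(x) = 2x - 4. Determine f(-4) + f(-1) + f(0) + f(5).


-16


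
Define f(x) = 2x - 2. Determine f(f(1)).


f(1) = 0
f(0) = -2

-2


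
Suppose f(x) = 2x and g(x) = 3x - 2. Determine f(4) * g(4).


f(4) = 8
g(4) = 10
Product = 80

80


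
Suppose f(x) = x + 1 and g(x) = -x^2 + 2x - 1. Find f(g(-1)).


-3


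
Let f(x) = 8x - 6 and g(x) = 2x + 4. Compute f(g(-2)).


g(-2) = 0
f(0) = -6

-6


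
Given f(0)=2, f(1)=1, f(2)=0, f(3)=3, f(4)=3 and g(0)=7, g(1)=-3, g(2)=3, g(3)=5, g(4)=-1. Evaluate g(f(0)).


f(0) = 2
g(2) = 3

3


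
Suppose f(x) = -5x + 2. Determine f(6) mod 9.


f(6) = -28
-28 mod 9 = 8

8


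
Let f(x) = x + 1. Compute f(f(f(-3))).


f(-3) = -2
f(-2) = -1
f(-1) = 0

0


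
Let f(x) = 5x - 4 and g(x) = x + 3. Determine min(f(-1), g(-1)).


-9


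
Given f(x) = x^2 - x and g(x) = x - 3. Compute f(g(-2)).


g(-2) = -5
f(-5) = 1*(-5)^2 - 1*(-5) = 30

30


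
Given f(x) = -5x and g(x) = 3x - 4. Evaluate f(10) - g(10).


f(10) = -50
g(10) = 26
Difference = -76

-76


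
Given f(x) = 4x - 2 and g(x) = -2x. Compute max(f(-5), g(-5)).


10


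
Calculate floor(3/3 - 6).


-5


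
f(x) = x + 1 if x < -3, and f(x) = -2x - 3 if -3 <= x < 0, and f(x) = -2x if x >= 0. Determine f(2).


2 satisfies x >= 0
f(2) = -4

-4


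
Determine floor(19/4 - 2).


2


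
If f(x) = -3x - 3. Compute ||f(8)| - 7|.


f(8) = -27
|-27| = 27
|27 - 7| = 20

20


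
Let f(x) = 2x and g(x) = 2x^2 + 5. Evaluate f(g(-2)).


g(-2) = 13
f(13) = 26

26


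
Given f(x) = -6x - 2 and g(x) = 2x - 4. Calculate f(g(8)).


g(8) = 12
f(12) = -74

-74


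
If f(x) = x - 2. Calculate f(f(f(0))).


-6


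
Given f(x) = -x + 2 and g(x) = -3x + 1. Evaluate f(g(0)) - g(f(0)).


f(g(0)) = 1
g(f(0)) = -5
Difference = 6

6


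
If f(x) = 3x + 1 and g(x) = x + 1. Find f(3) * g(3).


f(3) = 10
g(3) = 4
Product = 40

40


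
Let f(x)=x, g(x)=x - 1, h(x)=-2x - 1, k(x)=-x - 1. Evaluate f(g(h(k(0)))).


k(0) = -1
h(-1) = 1
g(1) = 0
f(0) = 0

0


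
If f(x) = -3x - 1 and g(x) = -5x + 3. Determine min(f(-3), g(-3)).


f(-3) = 8
g(-3) = 18
min = 8

8


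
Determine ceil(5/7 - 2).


5/7 = 0.7143
0.7143 - 2 = -1.2857
ceil(-1.2857) = -1

-1


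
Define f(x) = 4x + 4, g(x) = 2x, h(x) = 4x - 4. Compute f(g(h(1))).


h(1) = 0
g(0) = 0
f(0) = 4

4


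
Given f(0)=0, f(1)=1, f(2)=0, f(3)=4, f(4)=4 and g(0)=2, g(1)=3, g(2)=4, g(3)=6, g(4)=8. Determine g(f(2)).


2


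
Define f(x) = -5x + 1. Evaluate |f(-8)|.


41


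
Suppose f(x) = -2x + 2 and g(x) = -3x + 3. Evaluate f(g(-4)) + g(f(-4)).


f(g(-4)) = -28
g(f(-4)) = -27
Sum = -55

-55


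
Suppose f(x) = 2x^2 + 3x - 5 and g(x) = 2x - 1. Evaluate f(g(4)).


g(4) = 7
f(7) = 2*(7)^2 + 3*(7) - 5 = 114

114


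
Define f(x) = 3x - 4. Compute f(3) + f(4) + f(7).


f(3) = 5
f(4) = 8
f(7) = 17
Sum = 30

30


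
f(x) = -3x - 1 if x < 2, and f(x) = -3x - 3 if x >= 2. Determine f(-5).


-5 satisfies x < 2
f(-5) = 14

14


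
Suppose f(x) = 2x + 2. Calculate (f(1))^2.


f(1) = 4
(4)^2 = 16

16


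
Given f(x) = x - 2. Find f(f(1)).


f(1) = -1
f(-1) = -3

-3


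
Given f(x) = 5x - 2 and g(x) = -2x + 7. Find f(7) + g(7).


f(7) = 33
g(7) = -7
Sum = 26

26


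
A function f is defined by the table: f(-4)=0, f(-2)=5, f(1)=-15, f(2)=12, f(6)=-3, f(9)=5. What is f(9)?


Reading from the table at x = 9

5


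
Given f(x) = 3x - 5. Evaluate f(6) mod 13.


f(6) = 13
13 mod 13 = 0

0


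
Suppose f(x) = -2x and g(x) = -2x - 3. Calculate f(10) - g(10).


f(10) = -20
g(10) = -23
Difference = 3

3


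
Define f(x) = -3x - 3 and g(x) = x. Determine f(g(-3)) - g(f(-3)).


0


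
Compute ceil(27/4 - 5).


27/4 = 6.75
6.75 - 5 = 1.75
ceil(1.75) = 2

2


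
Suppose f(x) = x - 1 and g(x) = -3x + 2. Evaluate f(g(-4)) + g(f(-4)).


f(g(-4)) = 13
g(f(-4)) = 17
Sum = 30

30


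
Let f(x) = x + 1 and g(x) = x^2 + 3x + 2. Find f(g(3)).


g(3) = 20
f(20) = 21

21


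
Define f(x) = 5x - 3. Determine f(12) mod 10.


f(12) = 57
57 mod 10 = 7

7


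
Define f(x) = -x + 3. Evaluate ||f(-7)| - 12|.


f(-7) = 10
|10| = 10
|10 - 12| = 2

2


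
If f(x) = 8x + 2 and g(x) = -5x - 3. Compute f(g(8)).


-342


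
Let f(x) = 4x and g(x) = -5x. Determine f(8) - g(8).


f(8) = 32
g(8) = -40
Difference = 72

72


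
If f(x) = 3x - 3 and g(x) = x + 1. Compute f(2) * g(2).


f(2) = 3
g(2) = 3
Product = 9

9


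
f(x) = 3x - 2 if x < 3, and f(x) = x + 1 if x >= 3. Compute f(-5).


-5 satisfies x < 3
f(-5) = -17

-17


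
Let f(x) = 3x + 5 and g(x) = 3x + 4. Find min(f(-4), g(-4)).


f(-4) = -7
g(-4) = -8
min = -8

-8


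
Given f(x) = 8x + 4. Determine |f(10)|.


84


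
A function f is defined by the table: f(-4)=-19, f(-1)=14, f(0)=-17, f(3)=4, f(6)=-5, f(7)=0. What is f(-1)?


Reading from the table at x = -1

14


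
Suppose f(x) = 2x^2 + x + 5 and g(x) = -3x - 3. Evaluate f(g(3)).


g(3) = -12
f(-12) = 2*(-12)^2 + 1*(-12) + 5 = 281

281


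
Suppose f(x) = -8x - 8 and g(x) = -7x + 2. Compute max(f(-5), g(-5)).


f(-5) = 32
g(-5) = 37
max = 37

37


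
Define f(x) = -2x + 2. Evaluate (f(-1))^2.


f(-1) = 4
(4)^2 = 16

16


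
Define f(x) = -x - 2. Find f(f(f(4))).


f(4) = -6
f(-6) = 4
f(4) = -6

-6


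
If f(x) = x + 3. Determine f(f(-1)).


f(-1) = 2
f(2) = 5

5


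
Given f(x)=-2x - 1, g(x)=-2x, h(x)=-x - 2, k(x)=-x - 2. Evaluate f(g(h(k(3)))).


k(3) = -5
h(-5) = 3
g(3) = -6
f(-6) = 11

11


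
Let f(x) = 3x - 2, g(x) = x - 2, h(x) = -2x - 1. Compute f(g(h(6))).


h(6) = -13
g(-13) = -15
f(-15) = -47

-47


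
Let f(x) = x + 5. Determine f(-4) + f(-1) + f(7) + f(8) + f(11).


f(-4) = 1
f(-1) = 4
f(7) = 12
f(8) = 13
f(11) = 16
Sum = 46

46


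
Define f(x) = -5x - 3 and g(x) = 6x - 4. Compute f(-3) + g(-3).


f(-3) = 12
g(-3) = -22
Sum = -10

-10


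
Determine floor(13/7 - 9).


13/7 = 1.8571
1.8571 - 9 = -7.1429
floor(-7.1429) = -8

-8


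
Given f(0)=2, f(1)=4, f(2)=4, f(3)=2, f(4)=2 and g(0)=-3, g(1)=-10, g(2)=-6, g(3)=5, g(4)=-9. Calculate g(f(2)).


f(2) = 4
g(4) = -9

-9


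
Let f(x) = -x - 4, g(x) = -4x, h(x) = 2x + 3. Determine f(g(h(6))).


h(6) = 15
g(15) = -60
f(-60) = 56

56


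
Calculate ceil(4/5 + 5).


6


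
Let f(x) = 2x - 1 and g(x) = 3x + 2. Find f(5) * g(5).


f(5) = 9
g(5) = 17
Product = 153

153


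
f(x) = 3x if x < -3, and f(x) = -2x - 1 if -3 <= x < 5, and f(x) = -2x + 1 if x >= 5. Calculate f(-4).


-12


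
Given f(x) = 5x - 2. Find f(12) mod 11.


f(12) = 58
58 mod 11 = 3

3


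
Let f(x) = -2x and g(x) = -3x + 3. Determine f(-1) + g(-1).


f(-1) = 2
g(-1) = 6
Sum = 8

8


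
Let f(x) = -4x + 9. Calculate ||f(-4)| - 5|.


f(-4) = 25
|25| = 25
|25 - 5| = 20

20


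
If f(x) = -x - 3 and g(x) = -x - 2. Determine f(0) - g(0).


f(0) = -3
g(0) = -2
Difference = -1

-1


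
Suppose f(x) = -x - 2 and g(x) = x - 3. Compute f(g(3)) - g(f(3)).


f(g(3)) = -2
g(f(3)) = -8
Difference = 6

6


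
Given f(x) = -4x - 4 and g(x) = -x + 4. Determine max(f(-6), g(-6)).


f(-6) = 20
g(-6) = 10
max = 20

20


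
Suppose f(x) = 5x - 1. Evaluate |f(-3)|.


f(-3) = -16
|-16| = 16

16


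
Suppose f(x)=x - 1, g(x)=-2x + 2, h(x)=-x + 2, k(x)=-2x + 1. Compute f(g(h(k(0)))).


k(0) = 1
h(1) = 1
g(1) = 0
f(0) = -1

-1


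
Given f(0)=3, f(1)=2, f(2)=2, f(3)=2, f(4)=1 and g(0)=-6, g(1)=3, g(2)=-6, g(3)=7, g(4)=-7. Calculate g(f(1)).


f(1) = 2
g(2) = -6

-6


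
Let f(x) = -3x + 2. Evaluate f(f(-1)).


f(-1) = 5
f(5) = -13

-13


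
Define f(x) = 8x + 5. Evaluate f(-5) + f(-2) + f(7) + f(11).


108


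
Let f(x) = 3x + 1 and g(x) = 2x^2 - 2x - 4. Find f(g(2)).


g(2) = 0
f(0) = 1

1


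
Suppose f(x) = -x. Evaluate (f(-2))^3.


8


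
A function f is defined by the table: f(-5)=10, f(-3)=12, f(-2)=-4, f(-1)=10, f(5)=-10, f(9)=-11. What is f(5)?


Reading from the table at x = 5

-10


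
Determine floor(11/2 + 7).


11/2 = 5.5
5.5 + 7 = 12.5
floor(12.5) = 12

12


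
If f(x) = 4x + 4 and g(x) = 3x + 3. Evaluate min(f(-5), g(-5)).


f(-5) = -16
g(-5) = -12
min = -16

-16


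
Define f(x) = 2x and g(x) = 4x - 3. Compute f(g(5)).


g(5) = 17
f(17) = 34

34


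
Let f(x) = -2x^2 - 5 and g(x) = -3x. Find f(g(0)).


g(0) = 0
f(0) = (-2)*(0)^2 - 5 = -5

-5


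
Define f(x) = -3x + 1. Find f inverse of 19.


Solve -3x + 1 = 19
x = (19 - 1) / (-3) = -6

-6


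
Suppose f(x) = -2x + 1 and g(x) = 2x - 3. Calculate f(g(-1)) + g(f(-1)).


f(g(-1)) = 11
g(f(-1)) = 3
Sum = 14

14


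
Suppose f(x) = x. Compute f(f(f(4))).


f(4) = 4
f(4) = 4
f(4) = 4

4


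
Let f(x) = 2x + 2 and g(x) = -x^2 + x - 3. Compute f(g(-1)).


g(-1) = -5
f(-5) = -8

-8


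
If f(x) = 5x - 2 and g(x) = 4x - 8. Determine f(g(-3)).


g(-3) = -20
f(-20) = -102

-102


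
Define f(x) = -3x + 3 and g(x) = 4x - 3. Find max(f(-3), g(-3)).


f(-3) = 12
g(-3) = -15
max = 12

12


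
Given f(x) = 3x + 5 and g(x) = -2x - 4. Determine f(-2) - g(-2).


f(-2) = -1
g(-2) = 0
Difference = -1

-1


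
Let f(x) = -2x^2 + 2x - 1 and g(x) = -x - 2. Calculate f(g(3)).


g(3) = -5
f(-5) = (-2)*(-5)^2 + 2*(-5) - 1 = -61

-61


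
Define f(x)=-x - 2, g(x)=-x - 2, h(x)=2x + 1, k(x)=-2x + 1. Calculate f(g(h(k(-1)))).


k(-1) = 3
h(3) = 7
g(7) = -9
f(-9) = 7

7


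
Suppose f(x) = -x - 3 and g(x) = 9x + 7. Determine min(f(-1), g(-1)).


f(-1) = -2
g(-1) = -2
min = -2

-2


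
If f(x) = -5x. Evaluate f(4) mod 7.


f(4) = -20
-20 mod 7 = 1

1


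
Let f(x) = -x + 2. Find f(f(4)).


4


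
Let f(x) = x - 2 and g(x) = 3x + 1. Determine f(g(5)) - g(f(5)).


f(g(5)) = 14
g(f(5)) = 10
Difference = 4

4


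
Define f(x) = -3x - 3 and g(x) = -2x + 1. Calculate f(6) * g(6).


231


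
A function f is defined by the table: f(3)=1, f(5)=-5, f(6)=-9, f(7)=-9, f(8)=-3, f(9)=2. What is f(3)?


1


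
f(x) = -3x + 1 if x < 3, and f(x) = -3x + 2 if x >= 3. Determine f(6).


6 satisfies x >= 3
f(6) = -16

-16


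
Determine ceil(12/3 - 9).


-5


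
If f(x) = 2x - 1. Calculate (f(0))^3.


-1


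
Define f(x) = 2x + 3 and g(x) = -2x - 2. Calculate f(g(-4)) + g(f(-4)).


f(g(-4)) = 15
g(f(-4)) = 8
Sum = 23

23


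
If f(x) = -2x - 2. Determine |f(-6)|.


f(-6) = 10
|10| = 10

10


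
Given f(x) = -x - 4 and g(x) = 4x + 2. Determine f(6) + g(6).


f(6) = -10
g(6) = 26
Sum = 16

16


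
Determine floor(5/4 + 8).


5/4 = 1.25
1.25 + 8 = 9.25
floor(9.25) = 9

9


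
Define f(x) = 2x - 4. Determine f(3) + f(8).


f(3) = 2
f(8) = 12
Sum = 14

14


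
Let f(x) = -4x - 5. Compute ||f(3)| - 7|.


f(3) = -17
|-17| = 17
|17 - 7| = 10

10


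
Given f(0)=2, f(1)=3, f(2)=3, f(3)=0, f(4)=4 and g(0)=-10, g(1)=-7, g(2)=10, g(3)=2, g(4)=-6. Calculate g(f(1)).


2


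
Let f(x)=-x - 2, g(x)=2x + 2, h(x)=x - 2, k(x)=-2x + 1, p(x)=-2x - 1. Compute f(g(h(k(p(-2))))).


p(-2) = 3
k(3) = -5
h(-5) = -7
g(-7) = -12
f(-12) = 10

10


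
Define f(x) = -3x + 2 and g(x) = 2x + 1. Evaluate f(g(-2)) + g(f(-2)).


28


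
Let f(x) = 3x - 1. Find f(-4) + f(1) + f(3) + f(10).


f(-4) = -13
f(1) = 2
f(3) = 8
f(10) = 29
Sum = 26

26


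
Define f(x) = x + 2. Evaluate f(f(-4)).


0


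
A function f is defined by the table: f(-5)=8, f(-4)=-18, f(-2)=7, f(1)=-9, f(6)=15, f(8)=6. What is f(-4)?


Reading from the table at x = -4

-18


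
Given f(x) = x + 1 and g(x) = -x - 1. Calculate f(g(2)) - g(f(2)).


2


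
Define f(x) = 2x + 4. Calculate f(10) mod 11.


2


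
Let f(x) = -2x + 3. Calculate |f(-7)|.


f(-7) = 17
|17| = 17

17


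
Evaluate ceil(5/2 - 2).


5/2 = 2.5
2.5 - 2 = 0.5
ceil(0.5) = 1

1


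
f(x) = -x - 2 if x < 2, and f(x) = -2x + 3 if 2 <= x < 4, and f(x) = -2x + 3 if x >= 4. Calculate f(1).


-3


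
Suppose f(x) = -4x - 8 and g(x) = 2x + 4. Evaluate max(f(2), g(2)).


f(2) = -16
g(2) = 8
max = 8

8


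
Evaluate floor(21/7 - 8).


21/7 = 3
3 - 8 = -5
floor(-5) = -5

-5


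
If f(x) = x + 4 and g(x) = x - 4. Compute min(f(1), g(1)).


f(1) = 5
g(1) = -3
min = -3

-3


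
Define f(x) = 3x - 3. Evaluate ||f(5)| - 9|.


f(5) = 12
|12| = 12
|12 - 9| = 3

3


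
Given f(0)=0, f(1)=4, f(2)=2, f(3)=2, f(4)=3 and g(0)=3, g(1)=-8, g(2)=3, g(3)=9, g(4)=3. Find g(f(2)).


f(2) = 2
g(2) = 3

3


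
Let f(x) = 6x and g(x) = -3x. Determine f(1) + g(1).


f(1) = 6
g(1) = -3
Sum = 3

3


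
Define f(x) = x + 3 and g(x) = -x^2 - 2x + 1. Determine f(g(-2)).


g(-2) = 1
f(1) = 4

4


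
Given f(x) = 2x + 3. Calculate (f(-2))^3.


f(-2) = -1
(-1)^3 = -1

-1


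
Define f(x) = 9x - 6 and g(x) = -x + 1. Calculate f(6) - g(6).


f(6) = 48
g(6) = -5
Difference = 53

53


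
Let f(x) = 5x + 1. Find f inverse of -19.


Solve 5x + 1 = -19
x = (-19 - 1) / 5 = -4

-4


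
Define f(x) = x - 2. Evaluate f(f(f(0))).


f(0) = -2
f(-2) = -4
f(-4) = -6

-6


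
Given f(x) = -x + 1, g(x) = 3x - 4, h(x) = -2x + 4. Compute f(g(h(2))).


h(2) = 0
g(0) = -4
f(-4) = 5

5


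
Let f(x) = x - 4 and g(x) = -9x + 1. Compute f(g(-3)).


g(-3) = 28
f(28) = 24

24


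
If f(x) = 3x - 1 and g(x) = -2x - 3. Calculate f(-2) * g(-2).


f(-2) = -7
g(-2) = 1
Product = -7

-7


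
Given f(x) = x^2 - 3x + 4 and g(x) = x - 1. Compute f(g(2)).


g(2) = 1
f(1) = 1*(1)^2 - 3*(1) + 4 = 2

2


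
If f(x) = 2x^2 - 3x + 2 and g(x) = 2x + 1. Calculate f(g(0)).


g(0) = 1
f(1) = 2*(1)^2 - 3*(1) + 2 = 1

1


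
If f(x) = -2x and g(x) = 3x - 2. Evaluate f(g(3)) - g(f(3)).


f(g(3)) = -14
g(f(3)) = -20
Difference = 6

6


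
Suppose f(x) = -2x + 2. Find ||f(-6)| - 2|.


f(-6) = 14
|14| = 14
|14 - 2| = 12

12


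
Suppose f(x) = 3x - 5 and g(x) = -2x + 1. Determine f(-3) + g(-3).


f(-3) = -14
g(-3) = 7
Sum = -7

-7


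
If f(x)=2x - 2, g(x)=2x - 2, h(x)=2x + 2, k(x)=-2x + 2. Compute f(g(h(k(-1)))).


k(-1) = 4
h(4) = 10
g(10) = 18
f(18) = 34

34


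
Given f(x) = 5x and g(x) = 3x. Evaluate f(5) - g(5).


f(5) = 25
g(5) = 15
Difference = 10

10


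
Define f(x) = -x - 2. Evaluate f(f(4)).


f(4) = -6
f(-6) = 4

4


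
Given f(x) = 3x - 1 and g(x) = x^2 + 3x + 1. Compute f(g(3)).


g(3) = 19
f(19) = 56

56


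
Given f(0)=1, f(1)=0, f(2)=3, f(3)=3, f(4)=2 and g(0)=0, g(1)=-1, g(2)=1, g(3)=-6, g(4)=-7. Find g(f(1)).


f(1) = 0
g(0) = 0

0


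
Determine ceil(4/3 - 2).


0


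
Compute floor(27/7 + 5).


8


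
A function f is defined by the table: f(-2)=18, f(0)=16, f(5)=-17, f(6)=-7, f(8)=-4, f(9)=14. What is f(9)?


Reading from the table at x = 9

14


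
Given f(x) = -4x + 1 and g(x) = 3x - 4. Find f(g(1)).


g(1) = -1
f(-1) = 5

5


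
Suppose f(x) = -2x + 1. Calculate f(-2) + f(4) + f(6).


f(-2) = 5
f(4) = -7
f(6) = -11
Sum = -13

-13


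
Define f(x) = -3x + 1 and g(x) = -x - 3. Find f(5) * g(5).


112


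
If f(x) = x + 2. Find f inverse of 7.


Solve x + 2 = 7
x = (7 - 2) / 1 = 5

5


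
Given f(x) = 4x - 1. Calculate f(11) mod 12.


f(11) = 43
43 mod 12 = 7

7


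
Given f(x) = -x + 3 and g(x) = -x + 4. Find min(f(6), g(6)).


f(6) = -3
g(6) = -2
min = -3

-3


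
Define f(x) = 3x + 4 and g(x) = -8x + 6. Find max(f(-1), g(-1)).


f(-1) = 1
g(-1) = 14
max = 14

14


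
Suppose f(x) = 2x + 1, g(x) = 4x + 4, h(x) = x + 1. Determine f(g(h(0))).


h(0) = 1
g(1) = 8
f(8) = 17

17


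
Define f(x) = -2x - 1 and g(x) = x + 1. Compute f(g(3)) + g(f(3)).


f(g(3)) = -9
g(f(3)) = -6
Sum = -15

-15


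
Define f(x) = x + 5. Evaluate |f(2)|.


7


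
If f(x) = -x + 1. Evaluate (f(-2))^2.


9


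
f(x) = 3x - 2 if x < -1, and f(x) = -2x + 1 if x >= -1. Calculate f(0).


0 satisfies x >= -1
f(0) = 1

1


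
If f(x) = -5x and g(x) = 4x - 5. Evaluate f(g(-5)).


g(-5) = -25
f(-25) = 125

125


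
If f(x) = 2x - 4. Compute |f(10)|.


f(10) = 16
|16| = 16

16


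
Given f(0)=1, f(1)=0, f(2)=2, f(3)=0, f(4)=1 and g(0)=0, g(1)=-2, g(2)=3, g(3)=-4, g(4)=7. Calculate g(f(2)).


f(2) = 2
g(2) = 3

3


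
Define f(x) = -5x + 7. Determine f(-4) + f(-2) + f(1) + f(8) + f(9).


f(-4) = 27
f(-2) = 17
f(1) = 2
f(8) = -33
f(9) = -38
Sum = -25

-25


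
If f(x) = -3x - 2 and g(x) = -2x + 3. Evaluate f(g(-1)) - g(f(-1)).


-18


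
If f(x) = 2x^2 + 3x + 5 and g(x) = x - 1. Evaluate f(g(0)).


g(0) = -1
f(-1) = 2*(-1)^2 + 3*(-1) + 5 = 4

4


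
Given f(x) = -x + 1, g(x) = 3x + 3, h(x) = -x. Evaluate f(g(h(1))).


h(1) = -1
g(-1) = 0
f(0) = 1

1


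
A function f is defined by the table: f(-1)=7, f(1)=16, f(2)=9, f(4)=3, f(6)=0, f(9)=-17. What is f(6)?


0


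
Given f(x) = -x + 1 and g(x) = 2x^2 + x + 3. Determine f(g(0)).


g(0) = 3
f(3) = -2

-2


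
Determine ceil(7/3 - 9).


7/3 = 2.3333
2.3333 - 9 = -6.6667
ceil(-6.6667) = -6

-6


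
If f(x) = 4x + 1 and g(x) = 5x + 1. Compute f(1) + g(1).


f(1) = 5
g(1) = 6
Sum = 11

11


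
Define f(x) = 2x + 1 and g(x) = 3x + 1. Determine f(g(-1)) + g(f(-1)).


f(g(-1)) = -3
g(f(-1)) = -2
Sum = -5

-5


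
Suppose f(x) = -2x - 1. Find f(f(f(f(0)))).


5


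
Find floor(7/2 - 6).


7/2 = 3.5
3.5 - 6 = -2.5
floor(-2.5) = -3

-3


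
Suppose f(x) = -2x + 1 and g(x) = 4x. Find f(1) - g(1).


f(1) = -1
g(1) = 4
Difference = -5

-5


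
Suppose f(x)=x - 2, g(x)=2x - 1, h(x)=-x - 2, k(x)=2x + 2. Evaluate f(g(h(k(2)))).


k(2) = 6
h(6) = -8
g(-8) = -17
f(-17) = -19

-19


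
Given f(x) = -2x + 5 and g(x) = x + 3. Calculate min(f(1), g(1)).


f(1) = 3
g(1) = 4
min = 3

3


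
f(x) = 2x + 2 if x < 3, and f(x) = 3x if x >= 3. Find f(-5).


-5 satisfies x < 3
f(-5) = -8

-8


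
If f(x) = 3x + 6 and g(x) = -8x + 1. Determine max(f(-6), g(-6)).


f(-6) = -12
g(-6) = 49
max = 49

49


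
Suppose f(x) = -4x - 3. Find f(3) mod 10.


f(3) = -15
-15 mod 10 = 5

5


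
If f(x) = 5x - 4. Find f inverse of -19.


Solve 5x - 4 = -19
x = (-19 + 4) / 5 = -3

-3


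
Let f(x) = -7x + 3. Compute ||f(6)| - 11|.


f(6) = -39
|-39| = 39
|39 - 11| = 28

28


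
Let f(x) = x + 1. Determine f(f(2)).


f(2) = 3
f(3) = 4

4


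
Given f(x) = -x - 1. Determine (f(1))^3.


f(1) = -2
(-2)^3 = -8

-8


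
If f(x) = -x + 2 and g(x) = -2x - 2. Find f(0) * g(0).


-4


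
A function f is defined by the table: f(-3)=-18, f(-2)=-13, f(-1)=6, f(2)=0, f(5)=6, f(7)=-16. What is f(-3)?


Reading from the table at x = -3

-18


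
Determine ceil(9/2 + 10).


9/2 = 4.5
4.5 + 10 = 14.5
ceil(14.5) = 15

15


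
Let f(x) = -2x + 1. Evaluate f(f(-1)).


f(-1) = 3
f(3) = -5

-5


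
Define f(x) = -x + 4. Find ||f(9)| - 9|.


4


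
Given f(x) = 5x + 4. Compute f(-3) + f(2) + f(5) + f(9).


f(-3) = -11
f(2) = 14
f(5) = 29
f(9) = 49
Sum = 81

81


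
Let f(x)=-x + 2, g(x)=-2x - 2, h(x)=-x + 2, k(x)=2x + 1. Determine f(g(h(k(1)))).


k(1) = 3
h(3) = -1
g(-1) = 0
f(0) = 2

2


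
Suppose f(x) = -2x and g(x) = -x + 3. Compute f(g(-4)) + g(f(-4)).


-19


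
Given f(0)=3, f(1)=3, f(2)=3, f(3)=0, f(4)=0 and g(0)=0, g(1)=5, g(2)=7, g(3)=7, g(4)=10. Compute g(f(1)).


7


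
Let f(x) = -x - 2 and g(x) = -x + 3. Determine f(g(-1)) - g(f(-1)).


f(g(-1)) = -6
g(f(-1)) = 4
Difference = -10

-10


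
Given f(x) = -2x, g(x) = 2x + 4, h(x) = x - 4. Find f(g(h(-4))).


h(-4) = -8
g(-8) = -12
f(-12) = 24

24


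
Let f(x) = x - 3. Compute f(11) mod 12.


f(11) = 8
8 mod 12 = 8

8


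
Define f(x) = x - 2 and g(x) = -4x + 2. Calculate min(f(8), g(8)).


f(8) = 6
g(8) = -30
min = -30

-30


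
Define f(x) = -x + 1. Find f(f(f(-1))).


f(-1) = 2
f(2) = -1
f(-1) = 2

2


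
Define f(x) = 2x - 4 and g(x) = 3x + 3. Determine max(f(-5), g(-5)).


f(-5) = -14
g(-5) = -12
max = -12

-12


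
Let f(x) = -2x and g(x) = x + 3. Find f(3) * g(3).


f(3) = -6
g(3) = 6
Product = -36

-36


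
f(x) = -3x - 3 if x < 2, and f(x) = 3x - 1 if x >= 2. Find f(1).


1 satisfies x < 2
f(1) = -6

-6


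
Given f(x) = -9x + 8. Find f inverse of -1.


Solve -9x + 8 = -1
x = (-1 - 8) / (-9) = 1

1


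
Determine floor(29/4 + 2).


9


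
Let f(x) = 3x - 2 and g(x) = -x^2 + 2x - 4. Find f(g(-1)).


g(-1) = -7
f(-7) = -23

-23


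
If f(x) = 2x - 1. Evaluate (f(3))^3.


f(3) = 5
(5)^3 = 125

125


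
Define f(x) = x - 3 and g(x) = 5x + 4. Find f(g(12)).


61


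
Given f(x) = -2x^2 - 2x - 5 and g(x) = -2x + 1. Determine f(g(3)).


-45


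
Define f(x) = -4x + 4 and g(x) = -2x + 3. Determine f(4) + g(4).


f(4) = -12
g(4) = -5
Sum = -17

-17


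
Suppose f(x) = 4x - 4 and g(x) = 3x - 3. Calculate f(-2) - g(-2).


f(-2) = -12
g(-2) = -9
Difference = -3

-3


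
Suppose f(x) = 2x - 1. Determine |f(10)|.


f(10) = 19
|19| = 19

19


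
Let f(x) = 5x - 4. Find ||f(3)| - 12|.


f(3) = 11
|11| = 11
|11 - 12| = 1

1


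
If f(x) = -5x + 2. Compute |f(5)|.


f(5) = -23
|-23| = 23

23


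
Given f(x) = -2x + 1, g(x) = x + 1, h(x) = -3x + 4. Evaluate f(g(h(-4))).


-33


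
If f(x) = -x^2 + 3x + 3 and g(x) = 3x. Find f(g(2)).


g(2) = 6
f(6) = (-1)*(6)^2 + 3*(6) + 3 = -15

-15


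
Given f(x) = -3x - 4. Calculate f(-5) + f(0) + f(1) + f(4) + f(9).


f(-5) = 11
f(0) = -4
f(1) = -7
f(4) = -16
f(9) = -31
Sum = -47

-47


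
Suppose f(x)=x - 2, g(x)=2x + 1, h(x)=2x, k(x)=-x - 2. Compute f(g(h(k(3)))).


k(3) = -5
h(-5) = -10
g(-10) = -19
f(-19) = -21

-21


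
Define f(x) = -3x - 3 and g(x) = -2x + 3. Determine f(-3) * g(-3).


f(-3) = 6
g(-3) = 9
Product = 54

54


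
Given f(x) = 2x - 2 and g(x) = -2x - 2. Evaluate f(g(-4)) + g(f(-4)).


f(g(-4)) = 10
g(f(-4)) = 18
Sum = 28

28


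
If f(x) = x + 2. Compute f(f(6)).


10


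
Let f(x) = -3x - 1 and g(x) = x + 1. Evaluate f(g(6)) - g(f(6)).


f(g(6)) = -22
g(f(6)) = -18
Difference = -4

-4


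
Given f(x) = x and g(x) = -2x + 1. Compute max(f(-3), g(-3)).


f(-3) = -3
g(-3) = 7
max = 7

7


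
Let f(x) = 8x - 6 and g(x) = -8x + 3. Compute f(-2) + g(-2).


-3


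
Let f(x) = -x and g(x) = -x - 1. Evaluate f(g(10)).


g(10) = -11
f(-11) = 11

11


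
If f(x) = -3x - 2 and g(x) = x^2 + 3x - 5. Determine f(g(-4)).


g(-4) = -1
f(-1) = 1

1


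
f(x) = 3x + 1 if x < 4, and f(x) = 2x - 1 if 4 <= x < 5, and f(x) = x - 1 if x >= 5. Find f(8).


8 satisfies x >= 5
f(8) = 7

7


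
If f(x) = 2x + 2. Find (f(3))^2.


f(3) = 8
(8)^2 = 64

64


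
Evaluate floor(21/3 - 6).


21/3 = 7
7 - 6 = 1
floor(1) = 1

1


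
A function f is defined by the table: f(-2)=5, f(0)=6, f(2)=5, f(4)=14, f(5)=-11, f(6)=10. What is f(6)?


Reading from the table at x = 6

10


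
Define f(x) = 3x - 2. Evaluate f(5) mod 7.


6


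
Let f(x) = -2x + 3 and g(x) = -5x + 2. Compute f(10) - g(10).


f(10) = -17
g(10) = -48
Difference = 31

31


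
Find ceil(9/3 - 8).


9/3 = 3
3 - 8 = -5
ceil(-5) = -5

-5


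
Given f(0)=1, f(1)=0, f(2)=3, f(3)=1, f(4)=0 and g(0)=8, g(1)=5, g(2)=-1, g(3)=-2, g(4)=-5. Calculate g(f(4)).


f(4) = 0
g(0) = 8

8


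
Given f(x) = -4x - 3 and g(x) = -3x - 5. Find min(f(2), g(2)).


f(2) = -11
g(2) = -11
min = -11

-11


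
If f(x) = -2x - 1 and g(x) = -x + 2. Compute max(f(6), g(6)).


f(6) = -13
g(6) = -4
max = -4

-4


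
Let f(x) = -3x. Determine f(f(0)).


f(0) = 0
f(0) = 0

0


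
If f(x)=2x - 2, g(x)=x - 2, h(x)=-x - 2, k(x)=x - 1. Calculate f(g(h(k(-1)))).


k(-1) = -2
h(-2) = 0
g(0) = -2
f(-2) = -6

-6


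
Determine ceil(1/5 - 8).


1/5 = 0.2
0.2 - 8 = -7.8
ceil(-7.8) = -7

-7


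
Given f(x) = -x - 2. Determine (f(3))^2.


f(3) = -5
(-5)^2 = 25

25


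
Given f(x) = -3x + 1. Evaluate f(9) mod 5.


f(9) = -26
-26 mod 5 = 4

4


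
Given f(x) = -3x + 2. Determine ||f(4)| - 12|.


2


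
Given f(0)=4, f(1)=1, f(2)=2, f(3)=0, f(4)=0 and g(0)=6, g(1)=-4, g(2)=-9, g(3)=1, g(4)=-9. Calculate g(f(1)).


f(1) = 1
g(1) = -4

-4


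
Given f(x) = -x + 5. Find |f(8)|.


f(8) = -3
|-3| = 3

3


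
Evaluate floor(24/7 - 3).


24/7 = 3.4286
3.4286 - 3 = 0.4286
floor(0.4286) = 0

0


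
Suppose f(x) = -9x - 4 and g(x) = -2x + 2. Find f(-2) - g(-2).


8


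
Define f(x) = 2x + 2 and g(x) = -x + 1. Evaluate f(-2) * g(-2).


f(-2) = -2
g(-2) = 3
Product = -6

-6


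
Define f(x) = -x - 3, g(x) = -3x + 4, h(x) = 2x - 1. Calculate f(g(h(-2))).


h(-2) = -5
g(-5) = 19
f(19) = -22

-22


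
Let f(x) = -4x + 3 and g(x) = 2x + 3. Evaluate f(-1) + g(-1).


8


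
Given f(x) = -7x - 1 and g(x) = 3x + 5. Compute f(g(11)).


g(11) = 38
f(38) = -267

-267


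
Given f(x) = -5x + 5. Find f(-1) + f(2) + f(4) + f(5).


f(-1) = 10
f(2) = -5
f(4) = -15
f(5) = -20
Sum = -30

-30


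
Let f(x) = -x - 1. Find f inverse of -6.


5


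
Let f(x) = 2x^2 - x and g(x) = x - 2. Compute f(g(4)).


g(4) = 2
f(2) = 2*(2)^2 - 1*(2) = 6

6


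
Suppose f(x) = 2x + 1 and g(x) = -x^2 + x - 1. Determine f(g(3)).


-13


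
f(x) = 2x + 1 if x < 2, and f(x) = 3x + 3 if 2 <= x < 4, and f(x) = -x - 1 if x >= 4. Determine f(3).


3 satisfies 2 <= x < 4
f(3) = 12

12


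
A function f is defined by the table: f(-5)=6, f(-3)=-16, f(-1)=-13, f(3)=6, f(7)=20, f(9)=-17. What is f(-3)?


Reading from the table at x = -3

-16


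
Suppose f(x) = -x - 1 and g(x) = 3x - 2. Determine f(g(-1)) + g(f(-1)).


f(g(-1)) = 4
g(f(-1)) = -2
Sum = 2

2


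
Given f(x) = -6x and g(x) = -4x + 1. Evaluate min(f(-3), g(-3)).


f(-3) = 18
g(-3) = 13
min = 13

13


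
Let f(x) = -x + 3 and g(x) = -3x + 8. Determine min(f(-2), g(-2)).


f(-2) = 5
g(-2) = 14
min = 5

5


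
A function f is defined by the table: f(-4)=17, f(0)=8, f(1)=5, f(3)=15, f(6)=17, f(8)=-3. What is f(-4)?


Reading from the table at x = -4

17


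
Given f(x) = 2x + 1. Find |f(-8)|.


f(-8) = -15
|-15| = 15

15


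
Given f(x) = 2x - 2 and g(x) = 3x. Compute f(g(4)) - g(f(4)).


f(g(4)) = 22
g(f(4)) = 18
Difference = 4

4


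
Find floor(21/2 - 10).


21/2 = 10.5
10.5 - 10 = 0.5
floor(0.5) = 0

0


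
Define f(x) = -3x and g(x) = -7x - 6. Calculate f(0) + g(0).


f(0) = 0
g(0) = -6
Sum = -6

-6


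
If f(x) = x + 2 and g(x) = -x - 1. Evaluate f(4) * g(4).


f(4) = 6
g(4) = -5
Product = -30

-30


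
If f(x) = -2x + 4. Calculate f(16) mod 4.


0


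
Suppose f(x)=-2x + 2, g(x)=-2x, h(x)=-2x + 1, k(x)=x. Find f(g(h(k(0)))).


k(0) = 0
h(0) = 1
g(1) = -2
f(-2) = 6

6


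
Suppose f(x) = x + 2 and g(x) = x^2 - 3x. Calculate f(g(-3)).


g(-3) = 18
f(18) = 20

20


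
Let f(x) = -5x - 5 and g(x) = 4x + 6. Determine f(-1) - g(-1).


f(-1) = 0
g(-1) = 2
Difference = -2

-2


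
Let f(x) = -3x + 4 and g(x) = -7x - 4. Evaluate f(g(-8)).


g(-8) = 52
f(52) = -152

-152


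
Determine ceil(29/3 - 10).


29/3 = 9.6667
9.6667 - 10 = -0.3333
ceil(-0.3333) = 0

0


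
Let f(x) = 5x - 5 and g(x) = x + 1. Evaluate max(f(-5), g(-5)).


-4


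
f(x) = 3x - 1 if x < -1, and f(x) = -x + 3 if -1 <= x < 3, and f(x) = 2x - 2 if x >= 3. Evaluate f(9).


9 satisfies x >= 3
f(9) = 16

16


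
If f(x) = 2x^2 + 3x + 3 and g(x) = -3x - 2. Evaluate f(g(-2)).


g(-2) = 4
f(4) = 2*(4)^2 + 3*(4) + 3 = 47

47


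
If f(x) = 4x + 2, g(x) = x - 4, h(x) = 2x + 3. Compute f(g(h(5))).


h(5) = 13
g(13) = 9
f(9) = 38

38


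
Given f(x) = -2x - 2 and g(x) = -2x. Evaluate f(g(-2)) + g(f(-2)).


f(g(-2)) = -10
g(f(-2)) = -4
Sum = -14

-14


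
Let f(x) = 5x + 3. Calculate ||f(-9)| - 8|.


f(-9) = -42
|-42| = 42
|42 - 8| = 34

34


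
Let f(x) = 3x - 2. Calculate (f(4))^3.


f(4) = 10
(10)^3 = 1000

1000


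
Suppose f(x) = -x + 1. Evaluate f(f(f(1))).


f(1) = 0
f(0) = 1
f(1) = 0

0


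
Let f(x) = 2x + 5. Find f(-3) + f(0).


f(-3) = -1
f(0) = 5
Sum = 4

4


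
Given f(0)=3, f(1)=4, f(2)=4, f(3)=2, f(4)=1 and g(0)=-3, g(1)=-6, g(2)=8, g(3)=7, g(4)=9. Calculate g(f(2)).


9


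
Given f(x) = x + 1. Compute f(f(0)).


f(0) = 1
f(1) = 2

2


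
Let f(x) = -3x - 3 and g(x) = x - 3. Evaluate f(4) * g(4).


f(4) = -15
g(4) = 1
Product = -15

-15


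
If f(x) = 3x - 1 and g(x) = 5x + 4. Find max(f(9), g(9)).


f(9) = 26
g(9) = 49
max = 49

49


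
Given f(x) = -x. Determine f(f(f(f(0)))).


f(0) = 0
f(0) = 0
f(0) = 0
f(0) = 0

0


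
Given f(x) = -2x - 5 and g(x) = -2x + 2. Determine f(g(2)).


g(2) = -2
f(-2) = -1

-1


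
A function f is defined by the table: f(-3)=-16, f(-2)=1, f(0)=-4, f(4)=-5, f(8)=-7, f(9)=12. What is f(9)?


Reading from the table at x = 9

12


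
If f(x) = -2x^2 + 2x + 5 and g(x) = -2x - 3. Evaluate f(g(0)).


g(0) = -3
f(-3) = (-2)*(-3)^2 + 2*(-3) + 5 = -19

-19


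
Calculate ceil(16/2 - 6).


16/2 = 8
8 - 6 = 2
ceil(2) = 2

2


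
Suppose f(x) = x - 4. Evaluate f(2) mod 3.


f(2) = -2
-2 mod 3 = 1

1


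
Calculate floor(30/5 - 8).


30/5 = 6
6 - 8 = -2
floor(-2) = -2

-2


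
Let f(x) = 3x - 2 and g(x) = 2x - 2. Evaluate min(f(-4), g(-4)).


f(-4) = -14
g(-4) = -10
min = -14

-14


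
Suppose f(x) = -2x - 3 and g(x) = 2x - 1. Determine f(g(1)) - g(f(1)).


f(g(1)) = -5
g(f(1)) = -11
Difference = 6

6


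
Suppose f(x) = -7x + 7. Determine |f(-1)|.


f(-1) = 14
|14| = 14

14


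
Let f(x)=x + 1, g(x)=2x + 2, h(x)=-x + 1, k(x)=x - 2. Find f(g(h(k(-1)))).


k(-1) = -3
h(-3) = 4
g(4) = 10
f(10) = 11

11


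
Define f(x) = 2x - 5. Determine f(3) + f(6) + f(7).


f(3) = 1
f(6) = 7
f(7) = 9
Sum = 17

17


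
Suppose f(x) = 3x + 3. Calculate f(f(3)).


39


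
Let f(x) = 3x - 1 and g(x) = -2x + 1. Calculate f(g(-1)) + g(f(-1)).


f(g(-1)) = 8
g(f(-1)) = 9
Sum = 17

17


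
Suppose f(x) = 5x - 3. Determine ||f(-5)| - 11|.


f(-5) = -28
|-28| = 28
|28 - 11| = 17

17


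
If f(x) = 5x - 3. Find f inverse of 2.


1


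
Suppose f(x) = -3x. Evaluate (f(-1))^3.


f(-1) = 3
(3)^3 = 27

27


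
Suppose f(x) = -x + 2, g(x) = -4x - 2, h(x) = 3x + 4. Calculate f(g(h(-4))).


h(-4) = -8
g(-8) = 30
f(30) = -28

-28


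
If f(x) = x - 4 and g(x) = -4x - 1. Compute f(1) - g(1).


f(1) = -3
g(1) = -5
Difference = 2

2


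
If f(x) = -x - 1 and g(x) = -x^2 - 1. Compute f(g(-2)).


g(-2) = -5
f(-5) = 4

4


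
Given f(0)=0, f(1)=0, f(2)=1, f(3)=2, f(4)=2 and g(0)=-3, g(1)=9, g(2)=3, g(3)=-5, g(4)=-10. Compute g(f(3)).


3


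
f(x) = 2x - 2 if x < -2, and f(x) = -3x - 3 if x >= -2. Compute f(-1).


-1 satisfies x >= -2
f(-1) = 0

0


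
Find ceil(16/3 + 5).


16/3 = 5.3333
5.3333 + 5 = 10.3333
ceil(10.3333) = 11

11


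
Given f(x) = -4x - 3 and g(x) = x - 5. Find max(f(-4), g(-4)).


f(-4) = 13
g(-4) = -9
max = 13

13


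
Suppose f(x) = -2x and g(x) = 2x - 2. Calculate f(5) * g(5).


f(5) = -10
g(5) = 8
Product = -80

-80


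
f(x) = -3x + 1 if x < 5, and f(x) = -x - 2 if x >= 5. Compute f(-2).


7


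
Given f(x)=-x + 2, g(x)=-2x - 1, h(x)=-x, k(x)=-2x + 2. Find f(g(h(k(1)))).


k(1) = 0
h(0) = 0
g(0) = -1
f(-1) = 3

3


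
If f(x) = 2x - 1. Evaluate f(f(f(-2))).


f(-2) = -5
f(-5) = -11
f(-11) = -23

-23


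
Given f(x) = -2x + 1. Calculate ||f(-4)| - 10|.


f(-4) = 9
|9| = 9
|9 - 10| = 1

1


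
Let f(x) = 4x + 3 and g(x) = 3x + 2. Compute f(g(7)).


g(7) = 23
f(23) = 95

95


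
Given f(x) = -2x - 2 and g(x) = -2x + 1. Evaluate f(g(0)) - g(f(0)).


-9


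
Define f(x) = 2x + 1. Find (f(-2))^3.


f(-2) = -3
(-3)^3 = -27

-27


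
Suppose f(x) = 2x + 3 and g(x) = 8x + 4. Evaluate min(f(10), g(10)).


f(10) = 23
g(10) = 84
min = 23

23


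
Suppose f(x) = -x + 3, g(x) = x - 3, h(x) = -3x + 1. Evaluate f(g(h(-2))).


h(-2) = 7
g(7) = 4
f(4) = -1

-1


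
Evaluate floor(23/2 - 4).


23/2 = 11.5
11.5 - 4 = 7.5
floor(7.5) = 7

7
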